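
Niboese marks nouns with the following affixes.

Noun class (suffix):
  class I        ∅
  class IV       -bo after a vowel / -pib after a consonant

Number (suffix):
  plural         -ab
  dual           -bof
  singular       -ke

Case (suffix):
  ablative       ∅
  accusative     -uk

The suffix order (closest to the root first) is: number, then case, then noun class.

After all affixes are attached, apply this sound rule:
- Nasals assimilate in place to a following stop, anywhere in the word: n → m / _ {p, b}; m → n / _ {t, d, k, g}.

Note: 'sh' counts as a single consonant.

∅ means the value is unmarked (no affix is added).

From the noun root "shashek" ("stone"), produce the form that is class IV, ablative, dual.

Attach number dual -bof → shashekbof.
case = ablative: zero marking, form stays shashekbof.
Attach noun class class IV -pib (after consonant 'f') → shashekbofpib.
Nasal assimilation: no change.

shashekbofpib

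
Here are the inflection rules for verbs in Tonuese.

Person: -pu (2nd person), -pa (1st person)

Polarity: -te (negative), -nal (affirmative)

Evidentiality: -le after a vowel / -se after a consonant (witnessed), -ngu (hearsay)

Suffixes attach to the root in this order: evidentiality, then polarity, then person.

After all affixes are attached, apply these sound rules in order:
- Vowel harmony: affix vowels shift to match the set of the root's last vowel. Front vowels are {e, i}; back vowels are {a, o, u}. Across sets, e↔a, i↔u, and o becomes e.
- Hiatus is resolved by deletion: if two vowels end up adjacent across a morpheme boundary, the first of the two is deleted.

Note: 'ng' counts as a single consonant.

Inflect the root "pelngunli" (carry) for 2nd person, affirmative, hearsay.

pelngunlinginelpi

Attach evidentiality hearsay -ngu → pelngunlingu.
Attach polarity affirmative -nal → pelngunlingunal.
Attach person 2nd person -pu → pelngunlingunalpu.
Apply vowel harmony: pelngunlingunalpu → pelngunlinginelpi.
Vowel deletion: no change.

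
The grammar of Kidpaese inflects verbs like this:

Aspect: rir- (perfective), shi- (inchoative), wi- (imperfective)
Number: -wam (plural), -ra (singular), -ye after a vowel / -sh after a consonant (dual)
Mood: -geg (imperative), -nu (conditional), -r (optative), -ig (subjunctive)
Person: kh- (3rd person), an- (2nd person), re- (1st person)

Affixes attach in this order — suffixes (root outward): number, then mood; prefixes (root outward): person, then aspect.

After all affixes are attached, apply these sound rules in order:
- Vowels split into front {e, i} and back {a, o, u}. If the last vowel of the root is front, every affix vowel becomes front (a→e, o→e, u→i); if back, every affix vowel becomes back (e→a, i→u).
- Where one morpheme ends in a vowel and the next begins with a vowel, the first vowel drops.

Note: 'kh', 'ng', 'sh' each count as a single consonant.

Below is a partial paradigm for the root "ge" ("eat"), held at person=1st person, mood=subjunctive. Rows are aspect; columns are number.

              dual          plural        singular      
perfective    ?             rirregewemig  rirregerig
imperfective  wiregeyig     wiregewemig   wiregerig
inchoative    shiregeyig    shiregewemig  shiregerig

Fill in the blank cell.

Attach number dual -ye (after vowel 'e') → geye.
Attach person 1st person re- → regeye.
Attach mood subjunctive -ig → regeyeig.
Attach aspect perfective rir- → rirregeyeig.
Vowel harmony: no change.
Apply vowel deletion: rirregeyeig → rirregeyig.

rirregeyig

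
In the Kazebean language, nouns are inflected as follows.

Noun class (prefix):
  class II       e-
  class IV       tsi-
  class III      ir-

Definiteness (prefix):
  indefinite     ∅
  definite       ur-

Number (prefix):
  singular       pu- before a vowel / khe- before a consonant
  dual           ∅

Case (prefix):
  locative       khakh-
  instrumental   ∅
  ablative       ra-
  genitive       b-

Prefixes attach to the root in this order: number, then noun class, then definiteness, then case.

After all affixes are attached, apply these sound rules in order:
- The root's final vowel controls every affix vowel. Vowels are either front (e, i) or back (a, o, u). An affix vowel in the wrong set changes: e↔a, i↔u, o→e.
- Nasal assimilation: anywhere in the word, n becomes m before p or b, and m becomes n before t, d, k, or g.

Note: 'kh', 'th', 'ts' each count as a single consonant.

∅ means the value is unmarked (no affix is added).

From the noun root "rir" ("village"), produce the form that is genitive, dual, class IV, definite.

number = dual: zero marking, form stays rir.
Attach noun class class IV tsi- → tsirir.
Attach definiteness definite ur- → urtsirir.
Attach case genitive b- → burtsirir.
Apply vowel harmony: burtsirir → birtsirir.
Nasal assimilation: no change.

birtsirir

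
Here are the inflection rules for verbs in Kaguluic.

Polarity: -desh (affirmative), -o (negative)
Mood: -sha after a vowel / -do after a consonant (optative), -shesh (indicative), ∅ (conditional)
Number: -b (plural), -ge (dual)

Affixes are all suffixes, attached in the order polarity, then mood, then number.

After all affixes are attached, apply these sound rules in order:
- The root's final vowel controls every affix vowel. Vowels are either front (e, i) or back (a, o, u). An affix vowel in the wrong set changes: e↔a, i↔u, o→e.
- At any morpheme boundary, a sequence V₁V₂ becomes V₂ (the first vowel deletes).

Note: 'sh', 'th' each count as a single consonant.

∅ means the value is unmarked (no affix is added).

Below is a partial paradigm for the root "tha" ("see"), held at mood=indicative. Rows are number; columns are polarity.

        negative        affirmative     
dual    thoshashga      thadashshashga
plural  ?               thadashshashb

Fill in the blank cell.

Attach polarity negative -o → thao.
Attach mood indicative -shesh → thaoshesh.
Attach number plural -b → thaosheshb.
Apply vowel harmony: thaosheshb → thaoshashb.
Apply vowel deletion: thaoshashb → thoshashb.

thoshashb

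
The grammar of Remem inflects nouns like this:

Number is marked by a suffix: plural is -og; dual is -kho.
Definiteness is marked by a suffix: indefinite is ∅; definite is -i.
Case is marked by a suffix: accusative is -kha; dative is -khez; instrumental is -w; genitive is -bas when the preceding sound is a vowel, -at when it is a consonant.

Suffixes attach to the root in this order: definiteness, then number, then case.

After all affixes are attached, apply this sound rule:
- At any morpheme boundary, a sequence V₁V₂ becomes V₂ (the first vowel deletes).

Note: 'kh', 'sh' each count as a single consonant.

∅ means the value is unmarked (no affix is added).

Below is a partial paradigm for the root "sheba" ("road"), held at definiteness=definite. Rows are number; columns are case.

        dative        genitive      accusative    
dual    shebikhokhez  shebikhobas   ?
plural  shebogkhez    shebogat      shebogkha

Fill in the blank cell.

shebikhokha

Attach definiteness definite -i → shebai.
Attach number dual -kho → shebaikho.
Attach case accusative -kha → shebaikhokha.
Apply vowel deletion: shebaikhokha → shebikhokha.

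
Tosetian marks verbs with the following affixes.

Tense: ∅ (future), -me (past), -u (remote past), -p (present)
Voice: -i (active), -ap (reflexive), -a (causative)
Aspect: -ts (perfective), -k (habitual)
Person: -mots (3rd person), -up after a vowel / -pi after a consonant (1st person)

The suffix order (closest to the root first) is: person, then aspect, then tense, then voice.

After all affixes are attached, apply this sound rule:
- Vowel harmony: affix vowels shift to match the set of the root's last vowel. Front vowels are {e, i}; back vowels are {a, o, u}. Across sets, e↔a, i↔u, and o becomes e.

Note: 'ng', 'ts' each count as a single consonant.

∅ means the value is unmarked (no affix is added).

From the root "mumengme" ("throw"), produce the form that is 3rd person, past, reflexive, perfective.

Attach person 3rd person -mots → mumengmemots.
Attach aspect perfective -ts → mumengmemotsts.
Attach tense past -me → mumengmemotstsme.
Attach voice reflexive -ap → mumengmemotstsmeap.
Apply vowel harmony: mumengmemotstsmeap → mumengmemetstsmeep.

mumengmemetstsmeep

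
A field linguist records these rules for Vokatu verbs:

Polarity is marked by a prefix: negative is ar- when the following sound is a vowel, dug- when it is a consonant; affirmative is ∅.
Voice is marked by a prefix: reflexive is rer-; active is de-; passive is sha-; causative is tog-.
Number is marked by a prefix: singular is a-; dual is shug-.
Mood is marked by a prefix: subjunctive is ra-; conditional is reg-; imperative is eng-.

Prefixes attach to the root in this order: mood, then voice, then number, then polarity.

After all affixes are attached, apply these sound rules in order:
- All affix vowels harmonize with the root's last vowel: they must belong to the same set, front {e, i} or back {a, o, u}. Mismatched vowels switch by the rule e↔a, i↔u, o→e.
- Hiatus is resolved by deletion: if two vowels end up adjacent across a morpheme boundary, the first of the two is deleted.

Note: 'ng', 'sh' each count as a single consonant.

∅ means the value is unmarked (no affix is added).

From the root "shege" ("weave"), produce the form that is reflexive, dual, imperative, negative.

Attach mood imperative eng- → engshege.
Attach voice reflexive rer- → rerengshege.
Attach number dual shug- → shugrerengshege.
Attach polarity negative dug- (before consonant 'sh') → dugshugrerengshege.
Apply vowel harmony: dugshugrerengshege → digshigrerengshege.
Vowel deletion: no change.

digshigrerengshege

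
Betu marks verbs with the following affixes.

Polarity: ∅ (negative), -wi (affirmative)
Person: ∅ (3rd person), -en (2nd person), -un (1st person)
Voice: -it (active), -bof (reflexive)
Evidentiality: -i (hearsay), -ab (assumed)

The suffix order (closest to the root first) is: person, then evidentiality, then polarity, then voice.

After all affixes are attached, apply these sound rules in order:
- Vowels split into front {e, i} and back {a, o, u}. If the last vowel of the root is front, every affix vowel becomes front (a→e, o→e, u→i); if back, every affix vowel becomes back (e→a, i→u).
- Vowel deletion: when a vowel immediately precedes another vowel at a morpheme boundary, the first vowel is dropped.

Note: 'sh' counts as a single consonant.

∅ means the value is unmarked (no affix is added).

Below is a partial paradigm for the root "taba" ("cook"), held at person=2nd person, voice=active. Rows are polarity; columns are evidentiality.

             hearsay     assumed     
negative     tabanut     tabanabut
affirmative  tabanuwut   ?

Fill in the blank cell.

tabanabwut

Attach person 2nd person -en → tabaen.
Attach evidentiality assumed -ab → tabaenab.
Attach polarity affirmative -wi → tabaenabwi.
Attach voice active -it → tabaenabwiit.
Apply vowel harmony: tabaenabwiit → tabaanabwuut.
Apply vowel deletion: tabaanabwuut → tabanabwut.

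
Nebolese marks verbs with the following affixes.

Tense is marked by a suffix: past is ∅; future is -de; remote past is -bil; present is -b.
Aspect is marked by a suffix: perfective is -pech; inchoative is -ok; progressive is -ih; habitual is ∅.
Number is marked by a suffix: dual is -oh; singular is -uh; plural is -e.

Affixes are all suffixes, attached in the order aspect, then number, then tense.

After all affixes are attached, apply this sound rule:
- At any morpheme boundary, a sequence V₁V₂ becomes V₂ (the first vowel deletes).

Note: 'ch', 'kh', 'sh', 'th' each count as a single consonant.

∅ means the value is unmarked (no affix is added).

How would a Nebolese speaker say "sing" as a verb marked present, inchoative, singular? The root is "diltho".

Attach aspect inchoative -ok → dilthook.
Attach number singular -uh → dilthookuh.
Attach tense present -b → dilthookuhb.
Apply vowel deletion: dilthookuhb → dilthokuhb.

dilthokuhb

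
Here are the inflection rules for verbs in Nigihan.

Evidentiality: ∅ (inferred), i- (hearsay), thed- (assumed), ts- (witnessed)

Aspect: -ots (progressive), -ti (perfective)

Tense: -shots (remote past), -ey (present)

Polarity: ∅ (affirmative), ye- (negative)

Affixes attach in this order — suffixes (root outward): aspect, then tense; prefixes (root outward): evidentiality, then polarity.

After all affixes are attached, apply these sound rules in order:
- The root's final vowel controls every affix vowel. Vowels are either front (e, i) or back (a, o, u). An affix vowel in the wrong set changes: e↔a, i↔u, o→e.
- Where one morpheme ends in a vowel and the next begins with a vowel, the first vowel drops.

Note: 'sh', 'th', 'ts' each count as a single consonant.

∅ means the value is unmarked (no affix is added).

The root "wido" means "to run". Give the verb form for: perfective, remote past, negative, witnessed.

Attach aspect perfective -ti → widoti.
Attach evidentiality witnessed ts- → tswidoti.
Attach tense remote past -shots → tswidotishots.
Attach polarity negative ye- → yetswidotishots.
Apply vowel harmony: yetswidotishots → yatswidotushots.
Vowel deletion: no change.

yatswidotushots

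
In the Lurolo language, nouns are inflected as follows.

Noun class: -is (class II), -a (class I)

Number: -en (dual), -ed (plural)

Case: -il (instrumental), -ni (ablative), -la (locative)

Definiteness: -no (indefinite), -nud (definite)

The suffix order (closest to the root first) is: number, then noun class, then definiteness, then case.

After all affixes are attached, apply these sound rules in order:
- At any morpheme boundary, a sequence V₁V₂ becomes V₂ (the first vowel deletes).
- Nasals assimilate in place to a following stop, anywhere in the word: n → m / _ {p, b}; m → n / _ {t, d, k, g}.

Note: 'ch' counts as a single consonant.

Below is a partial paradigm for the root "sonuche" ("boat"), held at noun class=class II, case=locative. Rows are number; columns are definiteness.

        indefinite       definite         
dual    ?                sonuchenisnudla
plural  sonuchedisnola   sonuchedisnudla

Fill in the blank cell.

sonuchenisnola

Attach number dual -en → sonucheen.
Attach noun class class II -is → sonucheenis.
Attach definiteness indefinite -no → sonucheenisno.
Attach case locative -la → sonucheenisnola.
Apply vowel deletion: sonucheenisnola → sonuchenisnola.
Nasal assimilation: no change.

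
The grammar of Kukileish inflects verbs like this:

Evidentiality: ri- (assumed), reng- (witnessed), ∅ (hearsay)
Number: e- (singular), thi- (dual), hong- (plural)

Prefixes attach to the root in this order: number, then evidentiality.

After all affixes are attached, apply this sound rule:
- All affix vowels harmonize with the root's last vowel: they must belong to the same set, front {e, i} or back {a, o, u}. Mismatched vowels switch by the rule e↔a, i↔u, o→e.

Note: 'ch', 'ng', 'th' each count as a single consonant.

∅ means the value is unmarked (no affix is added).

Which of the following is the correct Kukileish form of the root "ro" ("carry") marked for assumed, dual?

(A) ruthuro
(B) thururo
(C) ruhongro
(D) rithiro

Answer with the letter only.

Attach number dual thi- → thiro.
Attach evidentiality assumed ri- → rithiro.
Apply vowel harmony: rithiro → ruthuro.
So the correct form is ruthuro, option (A).
(B) thururo is wrong: it has the affixes in the wrong order.
(C) ruhongro is wrong: it uses plural instead of dual for number.
(D) rithiro is wrong: it fails to apply the sound rule(s).

A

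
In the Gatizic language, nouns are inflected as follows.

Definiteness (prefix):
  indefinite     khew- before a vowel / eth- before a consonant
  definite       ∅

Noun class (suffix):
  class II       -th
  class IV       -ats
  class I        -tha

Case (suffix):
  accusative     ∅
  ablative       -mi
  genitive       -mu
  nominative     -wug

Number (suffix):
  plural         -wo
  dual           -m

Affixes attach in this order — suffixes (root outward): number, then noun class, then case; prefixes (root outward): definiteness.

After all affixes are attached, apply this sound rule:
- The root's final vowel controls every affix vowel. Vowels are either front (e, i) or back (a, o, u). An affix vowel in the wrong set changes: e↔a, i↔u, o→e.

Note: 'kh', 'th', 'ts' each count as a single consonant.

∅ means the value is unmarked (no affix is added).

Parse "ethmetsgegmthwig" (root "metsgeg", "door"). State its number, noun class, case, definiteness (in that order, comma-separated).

dual, class II, nominative, indefinite

Segment: eth-metsgeg-m-th-wug.
number: -m → dual.
noun class: -th → class II.
case: -wug → nominative.
definiteness: khew/eth- → indefinite.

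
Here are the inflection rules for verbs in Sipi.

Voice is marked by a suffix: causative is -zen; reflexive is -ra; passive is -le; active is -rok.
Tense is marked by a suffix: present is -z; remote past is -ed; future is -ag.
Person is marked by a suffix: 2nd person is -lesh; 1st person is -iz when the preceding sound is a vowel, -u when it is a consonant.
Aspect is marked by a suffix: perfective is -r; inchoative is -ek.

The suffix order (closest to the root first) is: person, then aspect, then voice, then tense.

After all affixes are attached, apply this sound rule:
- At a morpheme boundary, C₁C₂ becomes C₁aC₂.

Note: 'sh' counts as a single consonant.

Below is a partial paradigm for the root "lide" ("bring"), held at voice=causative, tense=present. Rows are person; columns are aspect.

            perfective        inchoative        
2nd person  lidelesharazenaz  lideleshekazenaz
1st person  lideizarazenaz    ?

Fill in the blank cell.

Attach person 1st person -iz (after vowel 'e') → lideiz.
Attach aspect inchoative -ek → lideizek.
Attach voice causative -zen → lideizekzen.
Attach tense present -z → lideizekzenz.
Apply epenthesis: lideizekzenz → lideizekazenaz.

lideizekazenaz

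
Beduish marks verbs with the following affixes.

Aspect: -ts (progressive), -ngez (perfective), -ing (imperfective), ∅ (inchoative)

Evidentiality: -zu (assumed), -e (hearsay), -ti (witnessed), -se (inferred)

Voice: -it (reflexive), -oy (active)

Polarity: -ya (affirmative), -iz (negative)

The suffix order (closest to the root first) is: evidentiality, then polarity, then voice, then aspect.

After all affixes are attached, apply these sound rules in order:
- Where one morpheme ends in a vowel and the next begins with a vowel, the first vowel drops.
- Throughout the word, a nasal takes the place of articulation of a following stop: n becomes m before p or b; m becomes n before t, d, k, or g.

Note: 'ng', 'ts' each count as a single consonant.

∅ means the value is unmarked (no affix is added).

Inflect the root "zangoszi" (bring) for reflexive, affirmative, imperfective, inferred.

Attach evidentiality inferred -se → zangoszise.
Attach polarity affirmative -ya → zangosziseya.
Attach voice reflexive -it → zangosziseyait.
Attach aspect imperfective -ing → zangosziseyaiting.
Apply vowel deletion: zangosziseyaiting → zangosziseyiting.
Nasal assimilation: no change.

zangosziseyiting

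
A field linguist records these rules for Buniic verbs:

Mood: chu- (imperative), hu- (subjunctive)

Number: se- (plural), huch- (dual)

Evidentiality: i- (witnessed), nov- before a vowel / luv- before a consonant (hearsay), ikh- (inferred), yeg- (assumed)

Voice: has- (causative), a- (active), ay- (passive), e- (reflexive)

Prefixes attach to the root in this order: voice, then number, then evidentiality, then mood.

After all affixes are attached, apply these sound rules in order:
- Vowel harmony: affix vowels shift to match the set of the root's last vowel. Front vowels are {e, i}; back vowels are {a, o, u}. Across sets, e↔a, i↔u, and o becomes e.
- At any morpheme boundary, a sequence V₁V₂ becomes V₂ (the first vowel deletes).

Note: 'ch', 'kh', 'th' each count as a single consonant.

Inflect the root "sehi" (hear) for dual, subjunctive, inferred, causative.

hikhhichhessehi

Attach voice causative has- → hassehi.
Attach number dual huch- → huchhassehi.
Attach evidentiality inferred ikh- → ikhhuchhassehi.
Attach mood subjunctive hu- → huikhhuchhassehi.
Apply vowel harmony: huikhhuchhassehi → hiikhhichhessehi.
Apply vowel deletion: hiikhhichhessehi → hikhhichhessehi.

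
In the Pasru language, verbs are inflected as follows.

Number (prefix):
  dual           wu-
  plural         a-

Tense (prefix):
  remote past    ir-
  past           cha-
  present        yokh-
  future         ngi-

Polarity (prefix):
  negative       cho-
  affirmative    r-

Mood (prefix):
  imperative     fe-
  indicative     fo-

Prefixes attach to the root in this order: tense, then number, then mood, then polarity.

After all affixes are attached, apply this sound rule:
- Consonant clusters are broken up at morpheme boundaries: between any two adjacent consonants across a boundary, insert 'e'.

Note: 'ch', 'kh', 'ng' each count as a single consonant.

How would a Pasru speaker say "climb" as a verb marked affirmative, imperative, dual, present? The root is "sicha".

refewuyokhesicha

Attach tense present yokh- → yokhsicha.
Attach number dual wu- → wuyokhsicha.
Attach mood imperative fe- → fewuyokhsicha.
Attach polarity affirmative r- → rfewuyokhsicha.
Apply epenthesis: rfewuyokhsicha → refewuyokhesicha.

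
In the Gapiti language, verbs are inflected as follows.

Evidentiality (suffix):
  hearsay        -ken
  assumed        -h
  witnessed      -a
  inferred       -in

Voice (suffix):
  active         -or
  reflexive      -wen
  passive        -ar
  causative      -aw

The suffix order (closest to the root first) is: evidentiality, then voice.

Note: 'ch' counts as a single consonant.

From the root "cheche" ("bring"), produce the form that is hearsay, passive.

Attach evidentiality hearsay -ken → checheken.
Attach voice passive -ar → chechekenar.

chechekenar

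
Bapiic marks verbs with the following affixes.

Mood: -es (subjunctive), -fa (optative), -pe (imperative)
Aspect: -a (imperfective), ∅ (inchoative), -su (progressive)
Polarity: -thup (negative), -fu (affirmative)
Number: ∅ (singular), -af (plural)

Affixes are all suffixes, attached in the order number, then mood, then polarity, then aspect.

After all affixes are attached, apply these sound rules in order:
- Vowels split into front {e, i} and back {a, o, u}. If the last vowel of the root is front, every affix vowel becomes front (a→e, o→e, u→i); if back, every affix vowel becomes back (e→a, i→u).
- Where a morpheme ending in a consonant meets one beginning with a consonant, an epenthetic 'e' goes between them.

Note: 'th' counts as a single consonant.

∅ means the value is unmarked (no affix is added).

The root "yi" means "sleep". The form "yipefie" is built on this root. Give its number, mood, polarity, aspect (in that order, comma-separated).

singular, imperative, affirmative, imperfective

Segment: yi-pe-fu-a.
number: ∅ → singular.
mood: -pe → imperative.
polarity: -fu → affirmative.
aspect: -a → imperfective.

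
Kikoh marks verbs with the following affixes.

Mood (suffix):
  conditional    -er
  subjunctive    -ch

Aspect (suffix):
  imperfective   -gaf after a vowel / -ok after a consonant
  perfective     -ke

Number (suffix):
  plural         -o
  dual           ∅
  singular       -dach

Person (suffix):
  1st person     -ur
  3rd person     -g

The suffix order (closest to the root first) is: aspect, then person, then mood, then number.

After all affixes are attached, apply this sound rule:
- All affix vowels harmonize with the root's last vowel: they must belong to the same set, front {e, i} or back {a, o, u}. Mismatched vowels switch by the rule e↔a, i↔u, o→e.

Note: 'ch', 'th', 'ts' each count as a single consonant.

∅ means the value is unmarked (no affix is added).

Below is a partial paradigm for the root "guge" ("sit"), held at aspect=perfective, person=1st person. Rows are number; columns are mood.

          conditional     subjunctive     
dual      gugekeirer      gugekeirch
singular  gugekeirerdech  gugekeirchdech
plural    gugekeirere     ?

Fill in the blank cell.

gugekeirche

Attach aspect perfective -ke → gugeke.
Attach person 1st person -ur → gugekeur.
Attach mood subjunctive -ch → gugekeurch.
Attach number plural -o → gugekeurcho.
Apply vowel harmony: gugekeurcho → gugekeirche.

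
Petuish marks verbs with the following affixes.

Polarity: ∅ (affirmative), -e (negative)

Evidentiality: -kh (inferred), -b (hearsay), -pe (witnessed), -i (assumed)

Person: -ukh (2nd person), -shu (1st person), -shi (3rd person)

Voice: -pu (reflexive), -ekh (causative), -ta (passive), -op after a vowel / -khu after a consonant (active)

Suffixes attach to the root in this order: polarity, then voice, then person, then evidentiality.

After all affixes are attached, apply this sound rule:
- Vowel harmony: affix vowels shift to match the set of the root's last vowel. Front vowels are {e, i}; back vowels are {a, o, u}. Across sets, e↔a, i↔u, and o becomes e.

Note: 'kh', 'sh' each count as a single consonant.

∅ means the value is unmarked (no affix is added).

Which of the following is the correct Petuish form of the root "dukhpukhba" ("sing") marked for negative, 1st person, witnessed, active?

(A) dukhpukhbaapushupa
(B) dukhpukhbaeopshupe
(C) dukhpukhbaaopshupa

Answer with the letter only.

C

Attach polarity negative -e → dukhpukhbae.
Attach voice active -op (after vowel 'e') → dukhpukhbaeop.
Attach person 1st person -shu → dukhpukhbaeopshu.
Attach evidentiality witnessed -pe → dukhpukhbaeopshupe.
Apply vowel harmony: dukhpukhbaeopshupe → dukhpukhbaaopshupa.
So the correct form is dukhpukhbaaopshupa, option (C).
(B) dukhpukhbaeopshupe is wrong: it fails to apply the sound rule(s).
(A) dukhpukhbaapushupa is wrong: it uses reflexive instead of active for voice.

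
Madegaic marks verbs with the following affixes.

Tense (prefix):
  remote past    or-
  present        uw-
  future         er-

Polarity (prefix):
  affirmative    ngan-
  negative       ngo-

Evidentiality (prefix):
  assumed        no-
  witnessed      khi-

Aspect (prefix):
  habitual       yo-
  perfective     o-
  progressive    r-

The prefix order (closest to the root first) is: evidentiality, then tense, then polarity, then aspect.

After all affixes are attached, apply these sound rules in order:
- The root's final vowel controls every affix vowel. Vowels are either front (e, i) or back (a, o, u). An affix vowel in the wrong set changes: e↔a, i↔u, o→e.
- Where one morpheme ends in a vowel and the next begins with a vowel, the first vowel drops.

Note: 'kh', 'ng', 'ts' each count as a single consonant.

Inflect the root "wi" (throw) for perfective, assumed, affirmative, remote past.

Attach evidentiality assumed no- → nowi.
Attach tense remote past or- → ornowi.
Attach polarity affirmative ngan- → nganornowi.
Attach aspect perfective o- → onganornowi.
Apply vowel harmony: onganornowi → engenernewi.
Vowel deletion: no change.

engenernewi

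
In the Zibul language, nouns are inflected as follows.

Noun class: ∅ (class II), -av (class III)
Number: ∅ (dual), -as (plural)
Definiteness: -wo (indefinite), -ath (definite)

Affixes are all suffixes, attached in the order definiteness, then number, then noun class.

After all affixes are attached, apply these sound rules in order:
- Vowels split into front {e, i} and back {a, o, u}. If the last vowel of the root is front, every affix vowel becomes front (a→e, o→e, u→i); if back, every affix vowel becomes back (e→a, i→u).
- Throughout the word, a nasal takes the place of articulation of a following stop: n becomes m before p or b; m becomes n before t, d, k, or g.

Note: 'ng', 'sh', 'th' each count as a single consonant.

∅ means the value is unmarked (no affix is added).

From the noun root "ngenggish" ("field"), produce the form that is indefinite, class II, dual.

Attach definiteness indefinite -wo → ngenggishwo.
number = dual: zero marking, form stays ngenggishwo.
noun class = class II: zero marking, form stays ngenggishwo.
Apply vowel harmony: ngenggishwo → ngenggishwe.
Nasal assimilation: no change.

ngenggishwe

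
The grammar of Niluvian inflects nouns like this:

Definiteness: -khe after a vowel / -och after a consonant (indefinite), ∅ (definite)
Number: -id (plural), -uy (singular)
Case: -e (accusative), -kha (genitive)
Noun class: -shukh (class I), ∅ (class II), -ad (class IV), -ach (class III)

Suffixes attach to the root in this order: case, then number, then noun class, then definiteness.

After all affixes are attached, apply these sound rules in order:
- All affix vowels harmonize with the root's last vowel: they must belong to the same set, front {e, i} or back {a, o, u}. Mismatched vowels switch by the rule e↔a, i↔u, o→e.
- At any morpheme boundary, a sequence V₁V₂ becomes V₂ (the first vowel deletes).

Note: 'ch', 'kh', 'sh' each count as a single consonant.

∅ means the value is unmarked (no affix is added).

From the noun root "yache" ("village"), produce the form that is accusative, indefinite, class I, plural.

yachidshikhech

Attach case accusative -e → yachee.
Attach number plural -id → yacheeid.
Attach noun class class I -shukh → yacheeidshukh.
Attach definiteness indefinite -och (after consonant 'kh') → yacheeidshukhoch.
Apply vowel harmony: yacheeidshukhoch → yacheeidshikhech.
Apply vowel deletion: yacheeidshikhech → yachidshikhech.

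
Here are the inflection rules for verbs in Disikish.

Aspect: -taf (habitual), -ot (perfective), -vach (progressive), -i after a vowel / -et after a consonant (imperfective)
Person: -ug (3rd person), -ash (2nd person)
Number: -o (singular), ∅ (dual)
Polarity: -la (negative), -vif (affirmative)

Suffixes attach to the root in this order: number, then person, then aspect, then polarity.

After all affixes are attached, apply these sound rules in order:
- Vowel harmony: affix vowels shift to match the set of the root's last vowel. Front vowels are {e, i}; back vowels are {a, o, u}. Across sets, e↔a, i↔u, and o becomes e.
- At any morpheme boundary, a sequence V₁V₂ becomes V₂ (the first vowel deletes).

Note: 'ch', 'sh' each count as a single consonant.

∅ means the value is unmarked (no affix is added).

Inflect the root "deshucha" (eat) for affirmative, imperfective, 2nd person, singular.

deshuchashatvuf

Attach number singular -o → deshuchao.
Attach person 2nd person -ash → deshuchaoash.
Attach aspect imperfective -et (after consonant 'sh') → deshuchaoashet.
Attach polarity affirmative -vif → deshuchaoashetvif.
Apply vowel harmony: deshuchaoashetvif → deshuchaoashatvuf.
Apply vowel deletion: deshuchaoashatvuf → deshuchashatvuf.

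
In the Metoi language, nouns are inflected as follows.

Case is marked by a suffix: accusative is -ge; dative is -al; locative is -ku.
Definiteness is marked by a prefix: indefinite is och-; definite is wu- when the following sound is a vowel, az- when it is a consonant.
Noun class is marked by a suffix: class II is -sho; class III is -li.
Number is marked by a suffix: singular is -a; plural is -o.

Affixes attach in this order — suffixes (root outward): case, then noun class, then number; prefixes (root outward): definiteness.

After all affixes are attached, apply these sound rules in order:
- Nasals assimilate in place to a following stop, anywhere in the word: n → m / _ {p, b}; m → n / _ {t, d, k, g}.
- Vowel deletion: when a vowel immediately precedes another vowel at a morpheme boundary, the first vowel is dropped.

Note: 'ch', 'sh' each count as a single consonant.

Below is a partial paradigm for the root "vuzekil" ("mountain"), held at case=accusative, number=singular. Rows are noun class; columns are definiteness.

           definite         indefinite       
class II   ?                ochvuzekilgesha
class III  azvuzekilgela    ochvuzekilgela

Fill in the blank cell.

azvuzekilgesha

Attach case accusative -ge → vuzekilge.
Attach noun class class II -sho → vuzekilgesho.
Attach number singular -a → vuzekilgeshoa.
Attach definiteness definite az- (before consonant 'v') → azvuzekilgeshoa.
Nasal assimilation: no change.
Apply vowel deletion: azvuzekilgeshoa → azvuzekilgesha.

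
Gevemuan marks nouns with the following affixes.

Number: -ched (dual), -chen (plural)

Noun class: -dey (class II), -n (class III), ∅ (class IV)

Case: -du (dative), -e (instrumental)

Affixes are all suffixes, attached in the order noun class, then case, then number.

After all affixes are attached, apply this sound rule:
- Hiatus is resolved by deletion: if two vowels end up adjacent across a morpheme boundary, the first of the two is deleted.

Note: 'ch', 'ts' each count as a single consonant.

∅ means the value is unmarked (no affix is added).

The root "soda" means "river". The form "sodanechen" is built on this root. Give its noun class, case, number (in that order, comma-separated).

class III, instrumental, plural

Segment: soda-n-e-chen.
noun class: -n → class III.
case: -e → instrumental.
number: -chen → plural.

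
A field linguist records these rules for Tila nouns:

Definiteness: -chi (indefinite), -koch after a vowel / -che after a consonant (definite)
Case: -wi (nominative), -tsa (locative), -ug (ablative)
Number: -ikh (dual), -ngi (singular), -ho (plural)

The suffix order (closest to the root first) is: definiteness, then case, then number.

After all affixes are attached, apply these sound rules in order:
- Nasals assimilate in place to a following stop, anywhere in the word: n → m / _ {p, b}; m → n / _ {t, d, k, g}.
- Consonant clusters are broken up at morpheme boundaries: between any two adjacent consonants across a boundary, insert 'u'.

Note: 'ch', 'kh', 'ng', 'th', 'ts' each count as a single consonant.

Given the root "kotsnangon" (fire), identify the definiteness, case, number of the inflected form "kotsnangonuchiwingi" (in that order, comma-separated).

Segment: kotsnangon-chi-wi-ngi.
definiteness: -chi → indefinite.
case: -wi → nominative.
number: -ngi → singular.

indefinite, nominative, singular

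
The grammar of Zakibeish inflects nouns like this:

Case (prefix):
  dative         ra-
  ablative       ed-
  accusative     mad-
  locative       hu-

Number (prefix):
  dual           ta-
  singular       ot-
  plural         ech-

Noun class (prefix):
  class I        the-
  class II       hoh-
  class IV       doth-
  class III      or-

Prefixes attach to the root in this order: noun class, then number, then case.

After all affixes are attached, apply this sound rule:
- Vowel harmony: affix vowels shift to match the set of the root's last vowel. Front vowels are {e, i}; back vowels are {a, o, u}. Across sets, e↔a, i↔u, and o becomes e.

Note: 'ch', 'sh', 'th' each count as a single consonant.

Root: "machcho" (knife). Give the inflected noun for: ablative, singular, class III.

Attach noun class class III or- → ormachcho.
Attach number singular ot- → otormachcho.
Attach case ablative ed- → edotormachcho.
Apply vowel harmony: edotormachcho → adotormachcho.

adotormachcho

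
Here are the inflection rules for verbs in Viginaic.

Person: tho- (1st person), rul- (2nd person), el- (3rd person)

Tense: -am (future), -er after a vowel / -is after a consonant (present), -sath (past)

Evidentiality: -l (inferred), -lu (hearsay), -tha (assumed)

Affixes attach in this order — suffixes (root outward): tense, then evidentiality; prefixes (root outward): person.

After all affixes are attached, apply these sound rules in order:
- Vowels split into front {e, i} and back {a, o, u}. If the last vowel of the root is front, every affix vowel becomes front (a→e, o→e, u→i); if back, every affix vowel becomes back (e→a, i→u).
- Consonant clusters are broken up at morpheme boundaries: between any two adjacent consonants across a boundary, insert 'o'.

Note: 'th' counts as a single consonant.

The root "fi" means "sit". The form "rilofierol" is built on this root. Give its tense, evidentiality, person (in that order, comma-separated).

present, inferred, 2nd person

Segment: rul-fi-er-l.
tense: -er/is → present.
evidentiality: -l → inferred.
person: rul- → 2nd person.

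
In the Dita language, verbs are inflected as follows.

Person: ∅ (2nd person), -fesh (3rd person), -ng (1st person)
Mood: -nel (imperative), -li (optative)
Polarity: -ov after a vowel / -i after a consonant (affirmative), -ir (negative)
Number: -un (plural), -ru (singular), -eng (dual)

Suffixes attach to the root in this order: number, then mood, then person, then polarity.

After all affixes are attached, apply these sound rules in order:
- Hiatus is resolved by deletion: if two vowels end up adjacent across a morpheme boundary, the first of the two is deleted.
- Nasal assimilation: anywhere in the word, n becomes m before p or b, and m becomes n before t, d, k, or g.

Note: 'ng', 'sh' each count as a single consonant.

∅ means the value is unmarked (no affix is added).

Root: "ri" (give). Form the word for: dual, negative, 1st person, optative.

Attach number dual -eng → rieng.
Attach mood optative -li → riengli.
Attach person 1st person -ng → riengling.
Attach polarity negative -ir → rienglingir.
Apply vowel deletion: rienglingir → renglingir.
Nasal assimilation: no change.

renglingir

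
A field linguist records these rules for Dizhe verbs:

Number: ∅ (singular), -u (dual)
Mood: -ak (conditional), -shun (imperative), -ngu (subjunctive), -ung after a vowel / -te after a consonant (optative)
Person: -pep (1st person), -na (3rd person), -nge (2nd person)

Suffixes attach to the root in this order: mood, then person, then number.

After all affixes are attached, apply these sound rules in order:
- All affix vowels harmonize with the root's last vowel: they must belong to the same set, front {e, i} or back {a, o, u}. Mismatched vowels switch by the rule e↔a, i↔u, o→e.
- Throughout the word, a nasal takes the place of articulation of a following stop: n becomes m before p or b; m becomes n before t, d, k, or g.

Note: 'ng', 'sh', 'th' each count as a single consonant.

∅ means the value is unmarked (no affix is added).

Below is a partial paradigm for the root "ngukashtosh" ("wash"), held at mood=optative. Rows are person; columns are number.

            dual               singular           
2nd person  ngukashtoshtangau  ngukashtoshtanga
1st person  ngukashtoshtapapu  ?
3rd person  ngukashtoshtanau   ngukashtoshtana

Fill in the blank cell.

ngukashtoshtapap

Attach mood optative -te (after consonant 'sh') → ngukashtoshte.
Attach person 1st person -pep → ngukashtoshtepep.
number = singular: zero marking, form stays ngukashtoshtepep.
Apply vowel harmony: ngukashtoshtepep → ngukashtoshtapap.
Nasal assimilation: no change.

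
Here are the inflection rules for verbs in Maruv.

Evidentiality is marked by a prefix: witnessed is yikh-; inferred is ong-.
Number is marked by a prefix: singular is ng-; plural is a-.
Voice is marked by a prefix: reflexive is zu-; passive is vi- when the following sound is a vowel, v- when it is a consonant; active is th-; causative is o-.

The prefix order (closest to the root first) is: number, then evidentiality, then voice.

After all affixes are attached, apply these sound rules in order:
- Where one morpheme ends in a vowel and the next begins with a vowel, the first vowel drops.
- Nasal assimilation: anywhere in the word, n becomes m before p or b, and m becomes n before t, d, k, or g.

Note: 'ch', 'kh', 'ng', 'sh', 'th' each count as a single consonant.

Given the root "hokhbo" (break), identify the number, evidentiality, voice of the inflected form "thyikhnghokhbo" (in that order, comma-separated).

singular, witnessed, active

Segment: th-yikh-ng-hokhbo.
number: ng- → singular.
evidentiality: yikh- → witnessed.
voice: th- → active.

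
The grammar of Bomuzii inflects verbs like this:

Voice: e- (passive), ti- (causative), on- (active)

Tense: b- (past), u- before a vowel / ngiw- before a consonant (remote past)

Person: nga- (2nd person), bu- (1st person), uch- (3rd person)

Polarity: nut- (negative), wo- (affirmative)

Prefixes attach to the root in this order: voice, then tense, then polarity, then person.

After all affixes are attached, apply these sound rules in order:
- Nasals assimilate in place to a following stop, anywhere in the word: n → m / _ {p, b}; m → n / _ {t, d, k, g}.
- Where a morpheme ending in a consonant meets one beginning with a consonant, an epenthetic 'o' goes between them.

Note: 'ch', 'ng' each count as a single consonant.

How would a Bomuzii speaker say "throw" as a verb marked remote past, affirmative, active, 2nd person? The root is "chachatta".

Attach voice active on- → onchachatta.
Attach tense remote past u- (before vowel 'o') → uonchachatta.
Attach polarity affirmative wo- → wouonchachatta.
Attach person 2nd person nga- → ngawouonchachatta.
Nasal assimilation: no change.
Apply epenthesis: ngawouonchachatta → ngawouonochachatta.

ngawouonochachatta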